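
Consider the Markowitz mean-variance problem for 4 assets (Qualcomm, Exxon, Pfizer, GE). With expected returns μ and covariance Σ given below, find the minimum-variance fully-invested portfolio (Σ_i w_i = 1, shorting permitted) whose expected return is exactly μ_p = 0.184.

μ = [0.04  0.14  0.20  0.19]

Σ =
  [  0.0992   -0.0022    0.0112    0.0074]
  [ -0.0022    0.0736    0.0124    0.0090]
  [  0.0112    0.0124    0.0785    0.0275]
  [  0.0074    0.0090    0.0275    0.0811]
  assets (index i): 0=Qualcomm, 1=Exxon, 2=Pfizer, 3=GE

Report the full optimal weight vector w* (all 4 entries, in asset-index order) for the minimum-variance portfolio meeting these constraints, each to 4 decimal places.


-0.0274  0.2819  0.3979  0.3476

g=Σ⁻¹μ = [0.1188  1.4171  1.7534  1.5801]
h=Σ⁻¹𝟙 = [8.9802  11.7383  6.8397  7.8892]
a=μᵀg=0.854053  b=𝟙ᵀg=4.869451  c=𝟙ᵀh=35.447413  D=ac−b²=6.562431
λ₁=(c·0.184−b)/D = (35.447413·0.184−4.869451)/6.562431 = 0.251869
λ₂=(a−b·0.184)/D = (0.854053−4.869451·0.184)/6.562431 = -0.006389
w* = 0.251869·g + -0.006389·h:
  w_0 = 0.251869·0.1188 + -0.006389·8.9802 = -0.0274  (Qualcomm)
  w_1 = 0.251869·1.4171 + -0.006389·11.7383 = 0.2819  (Exxon)
  w_2 = 0.251869·1.7534 + -0.006389·6.8397 = 0.3979  (Pfizer)
  w_3 = 0.251869·1.5801 + -0.006389·7.8892 = 0.3476  (GE)
Σw_i=1.0000  μᵀw=0.1840
σ²=wᵀΣw=λ₁·μ_p+λ₂ = 0.251869·0.184 + -0.006389 = 0.039955 ≈ 0.0400


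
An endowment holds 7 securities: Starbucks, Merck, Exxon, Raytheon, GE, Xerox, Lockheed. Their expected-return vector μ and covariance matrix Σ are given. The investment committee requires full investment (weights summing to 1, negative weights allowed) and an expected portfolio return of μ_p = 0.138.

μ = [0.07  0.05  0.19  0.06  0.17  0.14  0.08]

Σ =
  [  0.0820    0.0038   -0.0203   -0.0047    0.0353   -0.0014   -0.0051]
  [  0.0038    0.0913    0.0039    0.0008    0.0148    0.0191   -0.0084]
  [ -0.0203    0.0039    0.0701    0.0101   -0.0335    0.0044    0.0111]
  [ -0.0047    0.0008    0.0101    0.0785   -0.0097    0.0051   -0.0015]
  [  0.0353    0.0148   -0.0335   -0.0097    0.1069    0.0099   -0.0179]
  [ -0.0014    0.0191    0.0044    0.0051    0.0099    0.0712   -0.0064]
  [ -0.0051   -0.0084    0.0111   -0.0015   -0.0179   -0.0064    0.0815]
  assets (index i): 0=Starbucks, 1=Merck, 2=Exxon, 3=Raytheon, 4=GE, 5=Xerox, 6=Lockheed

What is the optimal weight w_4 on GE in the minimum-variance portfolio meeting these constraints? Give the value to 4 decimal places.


0.2134

u=Σ⁻¹μ = [0.8010  -0.3003  3.8803  0.5735  2.6950  1.5143  1.1937]
v=Σ⁻¹𝟙 = [12.8696  6.7068  18.9788  12.2190  12.8179  10.0176  15.0085]
a=μᵀu=1.578372  b=𝟙ᵀu=10.357501  c=𝟙ᵀv=88.618160  D=ac−b²=32.594610
λ₁=(c·0.138−b)/D = (88.618160·0.138−10.357501)/32.594610 = 0.057427
λ₂=(a−b·0.138)/D = (1.578372−10.357501·0.138)/32.594610 = 0.004572
w* = 0.057427·u + 0.004572·v:
  w_0 = 0.057427·0.8010 + 0.004572·12.8696 = 0.1048  (Starbucks)
  w_1 = 0.057427·-0.3003 + 0.004572·6.7068 = 0.0134  (Merck)
  w_2 = 0.057427·3.8803 + 0.004572·18.9788 = 0.3096  (Exxon)
  w_3 = 0.057427·0.5735 + 0.004572·12.2190 = 0.0888  (Raytheon)
  w_4 = 0.057427·2.6950 + 0.004572·12.8179 = 0.2134  (GE)
  w_5 = 0.057427·1.5143 + 0.004572·10.0176 = 0.1328  (Xerox)
  w_6 = 0.057427·1.1937 + 0.004572·15.0085 = 0.1372  (Lockheed)
Σw_i=1.0000  μᵀw=0.1380
σ²=wᵀΣw=λ₁·μ_p+λ₂ = 0.057427·0.138 + 0.004572 = 0.012497 ≈ 0.0125


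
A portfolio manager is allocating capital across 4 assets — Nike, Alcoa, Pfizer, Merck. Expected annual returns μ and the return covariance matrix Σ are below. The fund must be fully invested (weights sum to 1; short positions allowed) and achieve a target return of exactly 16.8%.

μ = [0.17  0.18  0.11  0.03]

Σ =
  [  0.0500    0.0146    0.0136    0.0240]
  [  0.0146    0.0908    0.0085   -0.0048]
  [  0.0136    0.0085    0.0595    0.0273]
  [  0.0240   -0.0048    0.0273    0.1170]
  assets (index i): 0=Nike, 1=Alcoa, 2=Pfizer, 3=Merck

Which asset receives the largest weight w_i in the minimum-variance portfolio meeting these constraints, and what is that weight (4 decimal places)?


Nike (0.5516)

x=Σ⁻¹μ = [2.9424  1.3615  1.2491  -0.5828]
y=Σ⁻¹𝟙 = [12.8751  8.1048  11.0239  3.6662]
a=μᵀx=0.865199  b=𝟙ᵀx=4.970249  c=𝟙ᵀy=35.670027  D=ac−b²=6.158295
λ₁=(c·0.168−b)/D = (35.670027·0.168−4.970249)/6.158295 = 0.166006
λ₂=(a−b·0.168)/D = (0.865199−4.970249·0.168)/6.158295 = 0.004903
w* = 0.166006·x + 0.004903·y:
  w_0 = 0.166006·2.9424 + 0.004903·12.8751 = 0.5516  (Nike)
  w_1 = 0.166006·1.3615 + 0.004903·8.1048 = 0.2658  (Alcoa)
  w_2 = 0.166006·1.2491 + 0.004903·11.0239 = 0.2614  (Pfizer)
  w_3 = 0.166006·-0.5828 + 0.004903·3.6662 = -0.0788  (Merck)
Σw_i=1.0000  μᵀw=0.1680
σ²=wᵀΣw=λ₁·μ_p+λ₂ = 0.166006·0.168 + 0.004903 = 0.032793 ≈ 0.0328


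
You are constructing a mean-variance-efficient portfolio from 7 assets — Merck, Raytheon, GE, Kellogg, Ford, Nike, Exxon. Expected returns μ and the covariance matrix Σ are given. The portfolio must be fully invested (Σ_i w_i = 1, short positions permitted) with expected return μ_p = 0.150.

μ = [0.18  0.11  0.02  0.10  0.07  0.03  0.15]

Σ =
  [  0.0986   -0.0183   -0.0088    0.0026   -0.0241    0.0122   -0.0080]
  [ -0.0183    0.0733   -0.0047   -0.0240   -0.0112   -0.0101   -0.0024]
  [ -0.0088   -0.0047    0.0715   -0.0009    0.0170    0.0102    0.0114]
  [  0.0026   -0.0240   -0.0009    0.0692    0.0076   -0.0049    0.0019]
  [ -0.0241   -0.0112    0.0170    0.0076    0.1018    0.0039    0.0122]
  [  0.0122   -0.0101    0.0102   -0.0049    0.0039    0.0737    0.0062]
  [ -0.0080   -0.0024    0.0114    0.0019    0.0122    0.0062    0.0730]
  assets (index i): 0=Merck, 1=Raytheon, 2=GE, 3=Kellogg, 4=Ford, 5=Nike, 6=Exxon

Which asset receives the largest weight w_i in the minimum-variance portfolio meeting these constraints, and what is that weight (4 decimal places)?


Merck (0.3191)

g=Σ⁻¹μ = [2.8361  3.2712  0.1955  2.2983  1.2467  0.2646  2.1520]
h=Σ⁻¹𝟙 = [18.5307  30.8739  12.1142  23.9266  11.9640  13.0777  11.1197]
a=μᵀg=1.522076  b=𝟙ᵀg=12.264371  c=𝟙ᵀh=121.606837  D=ac−b²=34.680014
λ₁=(c·0.150−b)/D = (121.606837·0.150−12.264371)/34.680014 = 0.172337
λ₂=(a−b·0.150)/D = (1.522076−12.264371·0.150)/34.680014 = -0.009157
w* = 0.172337·g + -0.009157·h:
  w_0 = 0.172337·2.8361 + -0.009157·18.5307 = 0.3191  (Merck)
  w_1 = 0.172337·3.2712 + -0.009157·30.8739 = 0.2810  (Raytheon)
  w_2 = 0.172337·0.1955 + -0.009157·12.1142 = -0.0772  (GE)
  w_3 = 0.172337·2.2983 + -0.009157·23.9266 = 0.1770  (Kellogg)
  w_4 = 0.172337·1.2467 + -0.009157·11.9640 = 0.1053  (Ford)
  w_5 = 0.172337·0.2646 + -0.009157·13.0777 = -0.0742  (Nike)
  w_6 = 0.172337·2.1520 + -0.009157·11.1197 = 0.2690  (Exxon)
Σw_i=1.0000  μᵀw=0.1500
σ²=wᵀΣw=λ₁·μ_p+λ₂ = 0.172337·0.150 + -0.009157 = 0.016693 ≈ 0.0167


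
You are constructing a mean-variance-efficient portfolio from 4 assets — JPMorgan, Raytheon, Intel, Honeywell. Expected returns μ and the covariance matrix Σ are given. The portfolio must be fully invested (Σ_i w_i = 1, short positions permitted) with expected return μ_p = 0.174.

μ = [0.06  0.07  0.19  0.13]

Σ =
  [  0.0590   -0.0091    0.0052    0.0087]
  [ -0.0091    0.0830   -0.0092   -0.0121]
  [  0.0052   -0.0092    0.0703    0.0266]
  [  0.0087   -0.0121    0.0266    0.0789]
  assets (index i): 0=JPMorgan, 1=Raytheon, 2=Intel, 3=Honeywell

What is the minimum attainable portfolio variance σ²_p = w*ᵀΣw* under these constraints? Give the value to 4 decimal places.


0.0502

p=Σ⁻¹μ = [0.8708  1.3472  2.4636  0.9277]
q=Σ⁻¹𝟙 = [17.0963  16.5793  11.5601  9.4344]
a=μᵀp=0.735227  b=𝟙ᵀp=5.609219  c=𝟙ᵀq=54.670102  D=ac−b²=8.731596
λ₁=(c·0.174−b)/D = (54.670102·0.174−5.609219)/8.731596 = 0.447041
λ₂=(a−b·0.174)/D = (0.735227−5.609219·0.174)/8.731596 = -0.027575
w* = 0.447041·p + -0.027575·q:
  w_0 = 0.447041·0.8708 + -0.027575·17.0963 = -0.0821  (JPMorgan)
  w_1 = 0.447041·1.3472 + -0.027575·16.5793 = 0.1451  (Raytheon)
  w_2 = 0.447041·2.4636 + -0.027575·11.5601 = 0.7825  (Intel)
  w_3 = 0.447041·0.9277 + -0.027575·9.4344 = 0.1546  (Honeywell)
Σw_i=1.0000  μᵀw=0.1740
σ²=wᵀΣw=λ₁·μ_p+λ₂ = 0.447041·0.174 + -0.027575 = 0.050210 ≈ 0.0502


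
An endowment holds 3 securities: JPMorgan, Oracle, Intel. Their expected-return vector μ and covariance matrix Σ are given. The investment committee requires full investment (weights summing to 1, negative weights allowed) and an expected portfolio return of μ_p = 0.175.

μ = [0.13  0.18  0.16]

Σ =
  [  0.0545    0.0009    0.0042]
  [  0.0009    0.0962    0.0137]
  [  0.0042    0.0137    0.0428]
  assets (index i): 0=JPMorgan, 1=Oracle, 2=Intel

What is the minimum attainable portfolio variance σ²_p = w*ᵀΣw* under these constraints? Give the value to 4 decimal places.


0.0525

u=Σ⁻¹μ = [2.1248  1.4129  3.0775]
v=Σ⁻¹𝟙 = [16.7357  7.4862  19.3259]
a=μᵀu=1.022962  b=𝟙ᵀu=6.615299  c=𝟙ᵀv=43.547782  D=ac−b²=0.785550
λ₁=(c·0.175−b)/D = (43.547782·0.175−6.615299)/0.785550 = 1.280074
λ₂=(a−b·0.175)/D = (1.022962−6.615299·0.175)/0.785550 = -0.171492
w* = 1.280074·u + -0.171492·v:
  w_0 = 1.280074·2.1248 + -0.171492·16.7357 = -0.1501  (JPMorgan)
  w_1 = 1.280074·1.4129 + -0.171492·7.4862 = 0.5249  (Oracle)
  w_2 = 1.280074·3.0775 + -0.171492·19.3259 = 0.6252  (Intel)
Σw_i=1.0000  μᵀw=0.1750
σ²=wᵀΣw=λ₁·μ_p+λ₂ = 1.280074·0.175 + -0.171492 = 0.052521 ≈ 0.0525


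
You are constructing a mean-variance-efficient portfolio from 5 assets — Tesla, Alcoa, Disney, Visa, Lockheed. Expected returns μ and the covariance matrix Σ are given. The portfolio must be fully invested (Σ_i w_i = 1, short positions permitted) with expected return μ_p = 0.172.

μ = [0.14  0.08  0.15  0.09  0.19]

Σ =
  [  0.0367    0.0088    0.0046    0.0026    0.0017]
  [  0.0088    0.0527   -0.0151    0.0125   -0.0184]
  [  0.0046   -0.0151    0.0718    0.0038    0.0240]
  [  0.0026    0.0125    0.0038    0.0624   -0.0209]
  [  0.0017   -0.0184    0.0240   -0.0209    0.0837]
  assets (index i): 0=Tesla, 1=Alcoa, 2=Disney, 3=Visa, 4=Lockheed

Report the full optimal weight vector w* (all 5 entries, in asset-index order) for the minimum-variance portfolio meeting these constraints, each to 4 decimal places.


0.5125  -0.1437  0.1130  0.0366  0.4816

p=Σ⁻¹μ = [2.9386  1.9281  1.3120  1.7570  2.6967]
q=Σ⁻¹𝟙 = [18.9526  21.0000  10.5287  16.1462  17.1917]
a=μᵀp=1.432939  b=𝟙ᵀp=10.632258  c=𝟙ᵀq=83.819246  D=ac−b²=7.062986
λ₁=(c·0.172−b)/D = (83.819246·0.172−10.632258)/7.062986 = 0.535843
λ₂=(a−b·0.172)/D = (1.432939−10.632258·0.172)/7.062986 = -0.056040
w* = 0.535843·p + -0.056040·q:
  w_0 = 0.535843·2.9386 + -0.056040·18.9526 = 0.5125  (Tesla)
  w_1 = 0.535843·1.9281 + -0.056040·21.0000 = -0.1437  (Alcoa)
  w_2 = 0.535843·1.3120 + -0.056040·10.5287 = 0.1130  (Disney)
  w_3 = 0.535843·1.7570 + -0.056040·16.1462 = 0.0366  (Visa)
  w_4 = 0.535843·2.6967 + -0.056040·17.1917 = 0.4816  (Lockheed)
Σw_i=1.0000  μᵀw=0.1720
σ²=wᵀΣw=λ₁·μ_p+λ₂ = 0.535843·0.172 + -0.056040 = 0.036125 ≈ 0.0361


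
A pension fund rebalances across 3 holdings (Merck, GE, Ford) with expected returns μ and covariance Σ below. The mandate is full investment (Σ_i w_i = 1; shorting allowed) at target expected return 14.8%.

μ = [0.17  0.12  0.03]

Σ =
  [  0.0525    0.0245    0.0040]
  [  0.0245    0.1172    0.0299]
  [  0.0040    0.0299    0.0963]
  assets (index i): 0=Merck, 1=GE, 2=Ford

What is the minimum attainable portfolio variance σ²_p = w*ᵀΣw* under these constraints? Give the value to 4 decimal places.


0.0397

g=Σ⁻¹μ = [3.0620  0.3657  0.0708]
h=Σ⁻¹𝟙 = [17.1141  2.7009  8.8348]
a=μᵀg=0.566556  b=𝟙ᵀg=3.498544  c=𝟙ᵀh=28.649730  D=ac−b²=3.991870
λ₁=(c·0.148−b)/D = (28.649730·0.148−3.498544)/3.991870 = 0.185782
λ₂=(a−b·0.148)/D = (0.566556−3.498544·0.148)/3.991870 = 0.012218
w* = 0.185782·g + 0.012218·h:
  w_0 = 0.185782·3.0620 + 0.012218·17.1141 = 0.7780  (Merck)
  w_1 = 0.185782·0.3657 + 0.012218·2.7009 = 0.1009  (GE)
  w_2 = 0.185782·0.0708 + 0.012218·8.8348 = 0.1211  (Ford)
Σw_i=1.0000  μᵀw=0.1480
σ²=wᵀΣw=λ₁·μ_p+λ₂ = 0.185782·0.148 + 0.012218 = 0.039713 ≈ 0.0397


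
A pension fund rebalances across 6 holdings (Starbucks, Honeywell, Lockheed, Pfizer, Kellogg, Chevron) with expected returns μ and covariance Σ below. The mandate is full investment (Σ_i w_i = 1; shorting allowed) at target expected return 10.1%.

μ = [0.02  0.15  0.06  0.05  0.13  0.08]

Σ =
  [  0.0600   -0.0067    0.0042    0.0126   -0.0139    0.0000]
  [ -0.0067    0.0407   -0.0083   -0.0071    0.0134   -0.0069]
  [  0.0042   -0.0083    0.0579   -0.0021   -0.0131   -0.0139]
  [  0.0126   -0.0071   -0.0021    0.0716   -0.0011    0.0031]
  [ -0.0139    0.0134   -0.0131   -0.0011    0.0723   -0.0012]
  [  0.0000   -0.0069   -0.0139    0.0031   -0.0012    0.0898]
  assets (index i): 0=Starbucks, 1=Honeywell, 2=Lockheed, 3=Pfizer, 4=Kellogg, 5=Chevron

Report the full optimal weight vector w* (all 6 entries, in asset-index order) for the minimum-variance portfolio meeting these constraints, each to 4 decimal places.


x=Σ⁻¹μ = [0.8079  4.1991  2.3641  0.9993  1.6447  1.5669]
y=Σ⁻¹𝟙 = [19.3488  33.6418  29.4135  14.2440  17.1611  18.0113]
a=μᵀx=1.177003  b=𝟙ᵀx=11.582100  c=𝟙ᵀy=131.820479  D=ac−b²=21.008107
λ₁=(c·0.101−b)/D = (131.820479·0.101−11.582100)/21.008107 = 0.082433
λ₂=(a−b·0.101)/D = (1.177003−11.582100·0.101)/21.008107 = 0.000343
w* = 0.082433·x + 0.000343·y:
  w_0 = 0.082433·0.8079 + 0.000343·19.3488 = 0.0732  (Starbucks)
  w_1 = 0.082433·4.1991 + 0.000343·33.6418 = 0.3577  (Honeywell)
  w_2 = 0.082433·2.3641 + 0.000343·29.4135 = 0.2050  (Lockheed)
  w_3 = 0.082433·0.9993 + 0.000343·14.2440 = 0.0873  (Pfizer)
  w_4 = 0.082433·1.6447 + 0.000343·17.1611 = 0.1415  (Kellogg)
  w_5 = 0.082433·1.5669 + 0.000343·18.0113 = 0.1354  (Chevron)
Σw_i=1.0000  μᵀw=0.1010
σ²=wᵀΣw=λ₁·μ_p+λ₂ = 0.082433·0.101 + 0.000343 = 0.008669 ≈ 0.0087

0.0732  0.3577  0.2050  0.0873  0.1415  0.1354


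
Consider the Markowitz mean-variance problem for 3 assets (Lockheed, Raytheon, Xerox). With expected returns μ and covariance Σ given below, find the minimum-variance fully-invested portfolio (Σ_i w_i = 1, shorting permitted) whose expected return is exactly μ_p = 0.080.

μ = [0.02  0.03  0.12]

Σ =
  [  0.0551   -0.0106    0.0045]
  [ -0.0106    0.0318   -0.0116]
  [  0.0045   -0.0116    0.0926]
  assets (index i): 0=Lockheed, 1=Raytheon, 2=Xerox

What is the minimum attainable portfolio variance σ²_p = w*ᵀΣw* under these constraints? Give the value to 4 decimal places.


0.0289

u=Σ⁻¹μ = [0.5636  1.6703  1.4777]
v=Σ⁻¹𝟙 = [25.6691  45.5695  15.2602]
a=μᵀu=0.238712  b=𝟙ᵀu=3.711692  c=𝟙ᵀv=86.498801  D=ac−b²=6.871629
λ₁=(c·0.080−b)/D = (86.498801·0.080−3.711692)/6.871629 = 0.466878
λ₂=(a−b·0.080)/D = (0.238712−3.711692·0.080)/6.871629 = -0.008473
w* = 0.466878·u + -0.008473·v:
  w_0 = 0.466878·0.5636 + -0.008473·25.6691 = 0.0456  (Lockheed)
  w_1 = 0.466878·1.6703 + -0.008473·45.5695 = 0.3937  (Raytheon)
  w_2 = 0.466878·1.4777 + -0.008473·15.2602 = 0.5606  (Xerox)
Σw_i=1.0000  μᵀw=0.0800
σ²=wᵀΣw=λ₁·μ_p+λ₂ = 0.466878·0.080 + -0.008473 = 0.028877 ≈ 0.0289


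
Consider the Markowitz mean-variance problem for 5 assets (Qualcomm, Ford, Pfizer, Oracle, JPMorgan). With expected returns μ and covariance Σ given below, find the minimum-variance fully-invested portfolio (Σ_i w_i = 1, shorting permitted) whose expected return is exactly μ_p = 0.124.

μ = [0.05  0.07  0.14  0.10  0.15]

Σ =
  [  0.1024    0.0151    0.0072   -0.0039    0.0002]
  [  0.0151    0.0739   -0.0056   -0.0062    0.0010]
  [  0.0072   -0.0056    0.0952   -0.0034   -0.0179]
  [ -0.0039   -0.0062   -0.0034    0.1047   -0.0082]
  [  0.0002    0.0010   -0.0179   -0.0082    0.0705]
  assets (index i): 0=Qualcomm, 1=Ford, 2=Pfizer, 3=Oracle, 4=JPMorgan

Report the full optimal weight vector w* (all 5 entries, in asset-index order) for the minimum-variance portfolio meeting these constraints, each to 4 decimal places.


u=Σ⁻¹μ = [0.2186  1.1339  2.0935  1.3173  2.7957]
v=Σ⁻¹𝟙 = [7.0994  14.0066  14.8536  12.6315  19.2061]
a=μᵀu=0.934478  b=𝟙ᵀu=7.558997  c=𝟙ᵀv=67.797174  D=ac−b²=6.216505
λ₁=(c·0.124−b)/D = (67.797174·0.124−7.558997)/6.216505 = 0.136387
λ₂=(a−b·0.124)/D = (0.934478−7.558997·0.124)/6.216505 = -0.000457
w* = 0.136387·u + -0.000457·v:
  w_0 = 0.136387·0.2186 + -0.000457·7.0994 = 0.0266  (Qualcomm)
  w_1 = 0.136387·1.1339 + -0.000457·14.0066 = 0.1483  (Ford)
  w_2 = 0.136387·2.0935 + -0.000457·14.8536 = 0.2787  (Pfizer)
  w_3 = 0.136387·1.3173 + -0.000457·12.6315 = 0.1739  (Oracle)
  w_4 = 0.136387·2.7957 + -0.000457·19.2061 = 0.3725  (JPMorgan)
Σw_i=1.0000  μᵀw=0.1240
σ²=wᵀΣw=λ₁·μ_p+λ₂ = 0.136387·0.124 + -0.000457 = 0.016455 ≈ 0.0165

0.0266  0.1483  0.2787  0.1739  0.3725


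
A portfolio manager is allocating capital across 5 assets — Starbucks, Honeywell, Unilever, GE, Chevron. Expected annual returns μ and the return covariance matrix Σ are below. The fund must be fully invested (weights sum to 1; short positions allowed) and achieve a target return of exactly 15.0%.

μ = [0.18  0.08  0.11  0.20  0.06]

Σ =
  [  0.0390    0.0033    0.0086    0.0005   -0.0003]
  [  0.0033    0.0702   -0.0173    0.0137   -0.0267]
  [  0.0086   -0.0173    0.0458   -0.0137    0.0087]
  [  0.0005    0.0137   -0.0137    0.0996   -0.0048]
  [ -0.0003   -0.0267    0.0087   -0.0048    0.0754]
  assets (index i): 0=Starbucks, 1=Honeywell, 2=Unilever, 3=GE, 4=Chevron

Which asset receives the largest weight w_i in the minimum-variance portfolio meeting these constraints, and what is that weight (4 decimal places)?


u=Σ⁻¹μ = [3.8528  1.6704  2.7324  2.1939  1.2270]
v=Σ⁻¹𝟙 = [17.3363  25.6842  27.8488  11.2112  19.9270]
a=μᵀu=1.640104  b=𝟙ᵀu=11.676496  c=𝟙ᵀv=102.007517  D=ac−b²=30.962382
λ₁=(c·0.150−b)/D = (102.007517·0.150−11.676496)/30.962382 = 0.117066
λ₂=(a−b·0.150)/D = (1.640104−11.676496·0.150)/30.962382 = -0.003597
w* = 0.117066·u + -0.003597·v:
  w_0 = 0.117066·3.8528 + -0.003597·17.3363 = 0.3887  (Starbucks)
  w_1 = 0.117066·1.6704 + -0.003597·25.6842 = 0.1032  (Honeywell)
  w_2 = 0.117066·2.7324 + -0.003597·27.8488 = 0.2197  (Unilever)
  w_3 = 0.117066·2.1939 + -0.003597·11.2112 = 0.2165  (GE)
  w_4 = 0.117066·1.2270 + -0.003597·19.9270 = 0.0720  (Chevron)
Σw_i=1.0000  μᵀw=0.1500
σ²=wᵀΣw=λ₁·μ_p+λ₂ = 0.117066·0.150 + -0.003597 = 0.013963 ≈ 0.0140

Starbucks (0.3887)


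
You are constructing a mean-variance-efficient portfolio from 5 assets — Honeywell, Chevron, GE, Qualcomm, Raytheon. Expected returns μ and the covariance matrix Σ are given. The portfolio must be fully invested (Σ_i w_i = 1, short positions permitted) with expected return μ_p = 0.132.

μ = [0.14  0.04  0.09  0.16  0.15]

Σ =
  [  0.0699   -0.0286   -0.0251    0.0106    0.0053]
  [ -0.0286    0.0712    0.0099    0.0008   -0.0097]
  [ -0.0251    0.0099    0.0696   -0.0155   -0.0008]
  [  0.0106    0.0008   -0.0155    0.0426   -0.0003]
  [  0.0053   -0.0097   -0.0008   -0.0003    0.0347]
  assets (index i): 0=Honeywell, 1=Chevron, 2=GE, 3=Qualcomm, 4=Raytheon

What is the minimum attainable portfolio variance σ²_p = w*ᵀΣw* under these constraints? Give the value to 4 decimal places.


0.0085

x=Σ⁻¹μ = [2.8900  1.8672  3.0437  4.1409  4.5093]
y=Σ⁻¹𝟙 = [28.1152  25.7242  27.0254  26.0578  32.5635]
a=μᵀx=2.092162  b=𝟙ᵀx=16.451144  c=𝟙ᵀy=139.486009  D=ac−b²=21.187120
λ₁=(c·0.132−b)/D = (139.486009·0.132−16.451144)/21.187120 = 0.092557
λ₂=(a−b·0.132)/D = (2.092162−16.451144·0.132)/21.187120 = -0.003747
w* = 0.092557·x + -0.003747·y:
  w_0 = 0.092557·2.8900 + -0.003747·28.1152 = 0.1621  (Honeywell)
  w_1 = 0.092557·1.8672 + -0.003747·25.7242 = 0.0764  (Chevron)
  w_2 = 0.092557·3.0437 + -0.003747·27.0254 = 0.1805  (GE)
  w_3 = 0.092557·4.1409 + -0.003747·26.0578 = 0.2856  (Qualcomm)
  w_4 = 0.092557·4.5093 + -0.003747·32.5635 = 0.2953  (Raytheon)
Σw_i=1.0000  μᵀw=0.1320
σ²=wᵀΣw=λ₁·μ_p+λ₂ = 0.092557·0.132 + -0.003747 = 0.008470 ≈ 0.0085


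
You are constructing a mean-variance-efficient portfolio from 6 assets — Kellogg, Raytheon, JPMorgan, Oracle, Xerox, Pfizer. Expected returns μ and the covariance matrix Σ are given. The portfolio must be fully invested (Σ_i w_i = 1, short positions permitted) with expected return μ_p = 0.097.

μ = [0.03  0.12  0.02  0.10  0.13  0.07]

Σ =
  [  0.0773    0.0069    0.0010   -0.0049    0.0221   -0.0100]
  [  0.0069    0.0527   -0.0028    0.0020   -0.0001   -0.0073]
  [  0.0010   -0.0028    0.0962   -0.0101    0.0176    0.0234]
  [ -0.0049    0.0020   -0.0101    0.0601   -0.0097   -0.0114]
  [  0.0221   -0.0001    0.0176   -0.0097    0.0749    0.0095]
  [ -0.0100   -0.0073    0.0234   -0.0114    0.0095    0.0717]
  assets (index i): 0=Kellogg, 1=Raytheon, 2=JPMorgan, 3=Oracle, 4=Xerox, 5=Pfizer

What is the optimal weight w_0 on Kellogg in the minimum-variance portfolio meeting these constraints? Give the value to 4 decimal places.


x=Σ⁻¹μ = [-0.0565  2.3859  -0.1768  2.1134  1.8991  1.3534]
y=Σ⁻¹𝟙 = [12.3736  19.3470  7.3299  23.0124  8.7323  17.7522]
a=μᵀx=0.834042  b=𝟙ᵀx=7.518536  c=𝟙ᵀy=88.547328  D=ac−b²=17.323777
λ₁=(c·0.097−b)/D = (88.547328·0.097−7.518536)/17.323777 = 0.061797
λ₂=(a−b·0.097)/D = (0.834042−7.518536·0.097)/17.323777 = 0.006046
w* = 0.061797·x + 0.006046·y:
  w_0 = 0.061797·-0.0565 + 0.006046·12.3736 = 0.0713  (Kellogg)
  w_1 = 0.061797·2.3859 + 0.006046·19.3470 = 0.2644  (Raytheon)
  w_2 = 0.061797·-0.1768 + 0.006046·7.3299 = 0.0334  (JPMorgan)
  w_3 = 0.061797·2.1134 + 0.006046·23.0124 = 0.2697  (Oracle)
  w_4 = 0.061797·1.8991 + 0.006046·8.7323 = 0.1702  (Xerox)
  w_5 = 0.061797·1.3534 + 0.006046·17.7522 = 0.1910  (Pfizer)
Σw_i=1.0000  μᵀw=0.0970
σ²=wᵀΣw=λ₁·μ_p+λ₂ = 0.061797·0.097 + 0.006046 = 0.012041 ≈ 0.0120

0.0713


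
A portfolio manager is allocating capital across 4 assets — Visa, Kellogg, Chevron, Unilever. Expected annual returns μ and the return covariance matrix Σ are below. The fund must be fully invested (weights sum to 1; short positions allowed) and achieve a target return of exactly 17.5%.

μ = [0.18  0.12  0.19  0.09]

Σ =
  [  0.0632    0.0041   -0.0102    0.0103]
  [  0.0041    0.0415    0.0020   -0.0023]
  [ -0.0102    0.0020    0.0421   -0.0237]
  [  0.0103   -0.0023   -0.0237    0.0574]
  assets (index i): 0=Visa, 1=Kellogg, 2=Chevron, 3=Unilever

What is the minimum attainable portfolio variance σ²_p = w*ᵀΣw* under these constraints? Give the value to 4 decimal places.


p=Σ⁻¹μ = [3.2222  2.4426  7.5433  4.2022]
q=Σ⁻¹𝟙 = [16.2003  22.1857  45.9836  34.3898]
a=μᵀp=2.684536  b=𝟙ᵀp=17.410306  c=𝟙ᵀq=118.759438  D=ac−b²=15.695277
λ₁=(c·0.175−b)/D = (118.759438·0.175−17.410306)/15.695277 = 0.214880
λ₂=(a−b·0.175)/D = (2.684536−17.410306·0.175)/15.695277 = -0.023081
w* = 0.214880·p + -0.023081·q:
  w_0 = 0.214880·3.2222 + -0.023081·16.2003 = 0.3185  (Visa)
  w_1 = 0.214880·2.4426 + -0.023081·22.1857 = 0.0128  (Kellogg)
  w_2 = 0.214880·7.5433 + -0.023081·45.9836 = 0.5595  (Chevron)
  w_3 = 0.214880·4.2022 + -0.023081·34.3898 = 0.1092  (Unilever)
Σw_i=1.0000  μᵀw=0.1750
σ²=wᵀΣw=λ₁·μ_p+λ₂ = 0.214880·0.175 + -0.023081 = 0.014523 ≈ 0.0145

0.0145


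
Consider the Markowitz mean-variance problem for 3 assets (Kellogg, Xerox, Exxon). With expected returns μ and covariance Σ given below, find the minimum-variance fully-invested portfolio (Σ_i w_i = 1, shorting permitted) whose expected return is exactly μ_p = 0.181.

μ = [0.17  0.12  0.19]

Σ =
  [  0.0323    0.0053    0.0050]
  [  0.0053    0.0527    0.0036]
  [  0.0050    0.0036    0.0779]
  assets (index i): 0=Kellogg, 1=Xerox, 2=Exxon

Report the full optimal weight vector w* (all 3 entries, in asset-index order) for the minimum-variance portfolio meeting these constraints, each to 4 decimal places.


0.6891  -0.0683  0.3792

p=Σ⁻¹μ = [4.6705  1.6665  2.0622]
q=Σ⁻¹𝟙 = [26.7953  15.5703  10.3976]
a=μᵀp=1.385782  b=𝟙ᵀp=8.399179  c=𝟙ᵀq=52.763186  D=ac−b²=2.572076
λ₁=(c·0.181−b)/D = (52.763186·0.181−8.399179)/2.572076 = 0.447482
λ₂=(a−b·0.181)/D = (1.385782−8.399179·0.181)/2.572076 = -0.052280
w* = 0.447482·p + -0.052280·q:
  w_0 = 0.447482·4.6705 + -0.052280·26.7953 = 0.6891  (Kellogg)
  w_1 = 0.447482·1.6665 + -0.052280·15.5703 = -0.0683  (Xerox)
  w_2 = 0.447482·2.0622 + -0.052280·10.3976 = 0.3792  (Exxon)
Σw_i=1.0000  μᵀw=0.1810
σ²=wᵀΣw=λ₁·μ_p+λ₂ = 0.447482·0.181 + -0.052280 = 0.028714 ≈ 0.0287


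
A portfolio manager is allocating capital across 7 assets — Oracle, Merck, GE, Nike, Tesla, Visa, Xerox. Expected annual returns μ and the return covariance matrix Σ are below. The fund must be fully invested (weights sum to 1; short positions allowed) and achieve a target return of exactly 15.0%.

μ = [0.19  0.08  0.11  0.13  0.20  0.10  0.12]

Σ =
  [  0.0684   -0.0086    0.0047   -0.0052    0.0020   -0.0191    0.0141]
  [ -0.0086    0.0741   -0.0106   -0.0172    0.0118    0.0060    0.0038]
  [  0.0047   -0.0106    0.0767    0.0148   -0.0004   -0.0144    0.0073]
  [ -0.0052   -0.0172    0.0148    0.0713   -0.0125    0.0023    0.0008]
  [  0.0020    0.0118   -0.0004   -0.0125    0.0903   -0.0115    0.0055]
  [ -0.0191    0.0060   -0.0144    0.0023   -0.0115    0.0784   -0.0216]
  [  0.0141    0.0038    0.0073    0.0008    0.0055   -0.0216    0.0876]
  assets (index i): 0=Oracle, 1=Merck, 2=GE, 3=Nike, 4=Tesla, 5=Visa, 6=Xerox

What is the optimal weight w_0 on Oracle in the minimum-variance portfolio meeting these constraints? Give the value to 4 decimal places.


0.2654

u=Σ⁻¹μ = [3.5707  1.5737  1.3961  2.5204  2.5852  2.9009  1.1405]
v=Σ⁻¹𝟙 = [21.2174  17.6594  14.0960  18.3454  13.2369  23.5600  10.8704]
a=μᵀu=2.229518  b=𝟙ᵀu=15.687350  c=𝟙ᵀv=118.985554  D=ac−b²=19.187500
λ₁=(c·0.150−b)/D = (118.985554·0.150−15.687350)/19.187500 = 0.112598
λ₂=(a−b·0.150)/D = (2.229518−15.687350·0.150)/19.187500 = -0.006441
w* = 0.112598·u + -0.006441·v:
  w_0 = 0.112598·3.5707 + -0.006441·21.2174 = 0.2654  (Oracle)
  w_1 = 0.112598·1.5737 + -0.006441·17.6594 = 0.0635  (Merck)
  w_2 = 0.112598·1.3961 + -0.006441·14.0960 = 0.0664  (GE)
  w_3 = 0.112598·2.5204 + -0.006441·18.3454 = 0.1656  (Nike)
  w_4 = 0.112598·2.5852 + -0.006441·13.2369 = 0.2058  (Tesla)
  w_5 = 0.112598·2.9009 + -0.006441·23.5600 = 0.1749  (Visa)
  w_6 = 0.112598·1.1405 + -0.006441·10.8704 = 0.0584  (Xerox)
Σw_i=1.0000  μᵀw=0.1500
σ²=wᵀΣw=λ₁·μ_p+λ₂ = 0.112598·0.150 + -0.006441 = 0.010449 ≈ 0.0104


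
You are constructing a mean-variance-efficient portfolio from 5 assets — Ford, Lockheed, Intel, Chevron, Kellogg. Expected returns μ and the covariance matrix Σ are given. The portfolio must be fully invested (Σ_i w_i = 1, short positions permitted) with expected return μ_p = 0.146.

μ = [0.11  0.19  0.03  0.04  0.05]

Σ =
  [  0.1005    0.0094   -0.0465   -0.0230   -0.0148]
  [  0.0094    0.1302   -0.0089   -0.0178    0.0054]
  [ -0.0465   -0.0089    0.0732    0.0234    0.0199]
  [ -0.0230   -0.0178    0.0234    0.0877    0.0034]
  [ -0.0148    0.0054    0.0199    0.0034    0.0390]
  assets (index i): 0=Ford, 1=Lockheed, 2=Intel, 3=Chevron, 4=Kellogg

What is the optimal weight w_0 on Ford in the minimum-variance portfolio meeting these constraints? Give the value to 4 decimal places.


g=Σ⁻¹μ = [1.8755  1.4814  1.1992  0.8860  1.0995]
h=Σ⁻¹𝟙 = [24.8308  8.1465  20.0263  13.3503  22.5536]
a=μᵀg=0.614166  b=𝟙ᵀg=6.541694  c=𝟙ᵀh=88.907389  D=ac−b²=11.810168
λ₁=(c·0.146−b)/D = (88.907389·0.146−6.541694)/11.810168 = 0.545190
λ₂=(a−b·0.146)/D = (0.614166−6.541694·0.146)/11.810168 = -0.028867
w* = 0.545190·g + -0.028867·h:
  w_0 = 0.545190·1.8755 + -0.028867·24.8308 = 0.3057  (Ford)
  w_1 = 0.545190·1.4814 + -0.028867·8.1465 = 0.5725  (Lockheed)
  w_2 = 0.545190·1.1992 + -0.028867·20.0263 = 0.0757  (Intel)
  w_3 = 0.545190·0.8860 + -0.028867·13.3503 = 0.0977  (Chevron)
  w_4 = 0.545190·1.0995 + -0.028867·22.5536 = -0.0516  (Kellogg)
Σw_i=1.0000  μᵀw=0.1460
σ²=wᵀΣw=λ₁·μ_p+λ₂ = 0.545190·0.146 + -0.028867 = 0.050731 ≈ 0.0507

0.3057


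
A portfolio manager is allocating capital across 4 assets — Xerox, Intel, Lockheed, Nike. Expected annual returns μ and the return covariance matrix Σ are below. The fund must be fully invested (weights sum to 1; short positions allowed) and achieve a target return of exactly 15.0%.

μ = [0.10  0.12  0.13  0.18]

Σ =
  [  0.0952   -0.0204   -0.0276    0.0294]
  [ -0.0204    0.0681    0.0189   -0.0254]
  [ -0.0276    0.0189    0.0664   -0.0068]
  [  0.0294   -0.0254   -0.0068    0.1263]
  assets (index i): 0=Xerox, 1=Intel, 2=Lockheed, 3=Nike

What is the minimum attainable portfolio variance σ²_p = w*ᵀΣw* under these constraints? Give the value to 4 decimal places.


p=Σ⁻¹μ = [1.6677  2.2585  2.1729  1.6082]
q=Σ⁻¹𝟙 = [16.8843  17.9867  17.8359  8.5649]
a=μᵀp=1.009725  b=𝟙ᵀp=7.707175  c=𝟙ᵀq=61.271751  D=ac−b²=2.467097
λ₁=(c·0.150−b)/D = (61.271751·0.150−7.707175)/2.467097 = 0.601350
λ₂=(a−b·0.150)/D = (1.009725−7.707175·0.150)/2.467097 = -0.059321
w* = 0.601350·p + -0.059321·q:
  w_0 = 0.601350·1.6677 + -0.059321·16.8843 = 0.0013  (Xerox)
  w_1 = 0.601350·2.2585 + -0.059321·17.9867 = 0.2911  (Intel)
  w_2 = 0.601350·2.1729 + -0.059321·17.8359 = 0.2486  (Lockheed)
  w_3 = 0.601350·1.6082 + -0.059321·8.5649 = 0.4590  (Nike)
Σw_i=1.0000  μᵀw=0.1500
σ²=wᵀΣw=λ₁·μ_p+λ₂ = 0.601350·0.150 + -0.059321 = 0.030881 ≈ 0.0309

0.0309


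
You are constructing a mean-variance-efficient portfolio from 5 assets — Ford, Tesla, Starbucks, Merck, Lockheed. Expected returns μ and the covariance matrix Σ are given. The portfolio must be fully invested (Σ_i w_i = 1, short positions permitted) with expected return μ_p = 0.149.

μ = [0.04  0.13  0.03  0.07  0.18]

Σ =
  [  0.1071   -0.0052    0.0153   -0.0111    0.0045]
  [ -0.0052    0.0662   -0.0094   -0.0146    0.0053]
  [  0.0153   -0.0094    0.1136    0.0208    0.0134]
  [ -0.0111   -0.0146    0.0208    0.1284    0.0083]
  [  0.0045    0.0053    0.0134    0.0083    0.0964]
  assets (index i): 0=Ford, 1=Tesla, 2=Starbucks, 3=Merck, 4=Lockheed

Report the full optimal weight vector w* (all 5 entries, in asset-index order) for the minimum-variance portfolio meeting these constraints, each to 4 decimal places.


u=Σ⁻¹μ = [0.4683  2.0279  0.0437  0.7014  1.6674]
v=Σ⁻¹𝟙 = [9.9563  18.2561  6.4338  9.2160  7.2172]
a=μᵀu=0.632905  b=𝟙ᵀu=4.908759  c=𝟙ᵀv=51.079200  D=ac−b²=8.232354
λ₁=(c·0.149−b)/D = (51.079200·0.149−4.908759)/8.232354 = 0.328222
λ₂=(a−b·0.149)/D = (0.632905−4.908759·0.149)/8.232354 = -0.011965
w* = 0.328222·u + -0.011965·v:
  w_0 = 0.328222·0.4683 + -0.011965·9.9563 = 0.0346  (Ford)
  w_1 = 0.328222·2.0279 + -0.011965·18.2561 = 0.4472  (Tesla)
  w_2 = 0.328222·0.0437 + -0.011965·6.4338 = -0.0626  (Starbucks)
  w_3 = 0.328222·0.7014 + -0.011965·9.2160 = 0.1199  (Merck)
  w_4 = 0.328222·1.6674 + -0.011965·7.2172 = 0.4609  (Lockheed)
Σw_i=1.0000  μᵀw=0.1490
σ²=wᵀΣw=λ₁·μ_p+λ₂ = 0.328222·0.149 + -0.011965 = 0.036940 ≈ 0.0369

0.0346  0.4472  -0.0626  0.1199  0.4609


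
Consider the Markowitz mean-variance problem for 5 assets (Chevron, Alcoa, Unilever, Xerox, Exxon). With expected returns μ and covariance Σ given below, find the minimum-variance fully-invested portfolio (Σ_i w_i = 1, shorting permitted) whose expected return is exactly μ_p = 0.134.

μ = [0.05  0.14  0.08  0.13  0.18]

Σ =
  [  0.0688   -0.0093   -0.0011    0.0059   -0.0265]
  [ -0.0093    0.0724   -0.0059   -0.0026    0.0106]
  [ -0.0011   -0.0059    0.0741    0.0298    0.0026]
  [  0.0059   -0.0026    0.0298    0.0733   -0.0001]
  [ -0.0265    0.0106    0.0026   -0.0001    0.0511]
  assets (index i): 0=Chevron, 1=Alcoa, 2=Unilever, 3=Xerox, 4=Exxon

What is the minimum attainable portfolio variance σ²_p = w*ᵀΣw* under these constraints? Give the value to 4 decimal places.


0.0129

x=Σ⁻¹μ = [2.5680  1.7018  0.5252  1.4198  4.4773]
y=Σ⁻¹𝟙 = [27.7072  14.0700  10.9389  7.5058  30.4777]
a=μᵀx=1.399149  b=𝟙ᵀx=10.692016  c=𝟙ᵀy=90.699682  D=ac−b²=12.583152
λ₁=(c·0.134−b)/D = (90.699682·0.134−10.692016)/12.583152 = 0.116167
λ₂=(a−b·0.134)/D = (1.399149−10.692016·0.134)/12.583152 = -0.002669
w* = 0.116167·x + -0.002669·y:
  w_0 = 0.116167·2.5680 + -0.002669·27.7072 = 0.2244  (Chevron)
  w_1 = 0.116167·1.7018 + -0.002669·14.0700 = 0.1601  (Alcoa)
  w_2 = 0.116167·0.5252 + -0.002669·10.9389 = 0.0318  (Unilever)
  w_3 = 0.116167·1.4198 + -0.002669·7.5058 = 0.1449  (Xerox)
  w_4 = 0.116167·4.4773 + -0.002669·30.4777 = 0.4388  (Exxon)
Σw_i=1.0000  μᵀw=0.1340
σ²=wᵀΣw=λ₁·μ_p+λ₂ = 0.116167·0.134 + -0.002669 = 0.012898 ≈ 0.0129


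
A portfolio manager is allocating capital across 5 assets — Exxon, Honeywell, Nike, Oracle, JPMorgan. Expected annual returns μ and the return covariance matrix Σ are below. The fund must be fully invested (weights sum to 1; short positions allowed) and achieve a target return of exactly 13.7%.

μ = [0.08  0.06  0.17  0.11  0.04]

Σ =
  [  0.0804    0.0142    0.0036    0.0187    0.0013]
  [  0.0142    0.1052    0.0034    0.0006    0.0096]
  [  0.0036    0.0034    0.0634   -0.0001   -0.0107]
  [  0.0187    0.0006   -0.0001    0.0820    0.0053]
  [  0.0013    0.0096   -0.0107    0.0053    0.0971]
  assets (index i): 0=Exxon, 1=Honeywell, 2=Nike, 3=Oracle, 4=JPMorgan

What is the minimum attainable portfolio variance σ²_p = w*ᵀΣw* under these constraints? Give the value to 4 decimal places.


0.0282

p=Σ⁻¹μ = [0.5259  0.3487  2.7372  1.1831  0.6075]
q=Σ⁻¹𝟙 = [8.0655  6.8301  16.7934  9.6256  10.8406]
a=μᵀp=0.682756  b=𝟙ᵀp=5.402357  c=𝟙ᵀq=52.155139  D=ac−b²=6.423789
λ₁=(c·0.137−b)/D = (52.155139·0.137−5.402357)/6.423789 = 0.271319
λ₂=(a−b·0.137)/D = (0.682756−5.402357·0.137)/6.423789 = -0.008930
w* = 0.271319·p + -0.008930·q:
  w_0 = 0.271319·0.5259 + -0.008930·8.0655 = 0.0707  (Exxon)
  w_1 = 0.271319·0.3487 + -0.008930·6.8301 = 0.0336  (Honeywell)
  w_2 = 0.271319·2.7372 + -0.008930·16.7934 = 0.5927  (Nike)
  w_3 = 0.271319·1.1831 + -0.008930·9.6256 = 0.2350  (Oracle)
  w_4 = 0.271319·0.6075 + -0.008930·10.8406 = 0.0680  (JPMorgan)
Σw_i=1.0000  μᵀw=0.1370
σ²=wᵀΣw=λ₁·μ_p+λ₂ = 0.271319·0.137 + -0.008930 = 0.028240 ≈ 0.0282


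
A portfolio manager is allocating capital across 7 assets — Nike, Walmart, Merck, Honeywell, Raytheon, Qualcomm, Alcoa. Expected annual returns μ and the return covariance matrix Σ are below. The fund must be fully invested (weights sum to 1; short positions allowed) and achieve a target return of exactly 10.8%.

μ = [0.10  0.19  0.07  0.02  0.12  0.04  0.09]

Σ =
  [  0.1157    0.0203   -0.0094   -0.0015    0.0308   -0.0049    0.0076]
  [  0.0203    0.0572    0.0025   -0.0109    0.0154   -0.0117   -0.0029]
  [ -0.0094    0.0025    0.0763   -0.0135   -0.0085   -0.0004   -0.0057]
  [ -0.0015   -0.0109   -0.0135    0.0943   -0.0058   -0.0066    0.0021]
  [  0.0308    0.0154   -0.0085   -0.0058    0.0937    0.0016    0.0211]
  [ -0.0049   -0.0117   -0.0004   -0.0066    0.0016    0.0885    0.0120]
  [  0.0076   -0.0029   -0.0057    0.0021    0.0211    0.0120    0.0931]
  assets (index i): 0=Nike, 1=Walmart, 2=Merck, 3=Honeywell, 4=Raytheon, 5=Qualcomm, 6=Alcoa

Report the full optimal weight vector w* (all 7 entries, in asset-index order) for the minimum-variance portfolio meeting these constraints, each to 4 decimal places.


0.0378  0.3501  0.1641  0.1404  0.0740  0.1300  0.1036

g=Σ⁻¹μ = [0.1841  3.4258  1.1138  0.8482  0.6022  0.8558  0.8607]
h=Σ⁻¹𝟙 = [5.2206  19.7157  17.4417  16.6567  6.1991  14.2680  8.3772]
a=μᵀg=0.948210  b=𝟙ᵀg=7.890663  c=𝟙ᵀh=87.879054  D=ac−b²=21.065231
λ₁=(c·0.108−b)/D = (87.879054·0.108−7.890663)/21.065231 = 0.075968
λ₂=(a−b·0.108)/D = (0.948210−7.890663·0.108)/21.065231 = 0.004558
w* = 0.075968·g + 0.004558·h:
  w_0 = 0.075968·0.1841 + 0.004558·5.2206 = 0.0378  (Nike)
  w_1 = 0.075968·3.4258 + 0.004558·19.7157 = 0.3501  (Walmart)
  w_2 = 0.075968·1.1138 + 0.004558·17.4417 = 0.1641  (Merck)
  w_3 = 0.075968·0.8482 + 0.004558·16.6567 = 0.1404  (Honeywell)
  w_4 = 0.075968·0.6022 + 0.004558·6.1991 = 0.0740  (Raytheon)
  w_5 = 0.075968·0.8558 + 0.004558·14.2680 = 0.1300  (Qualcomm)
  w_6 = 0.075968·0.8607 + 0.004558·8.3772 = 0.1036  (Alcoa)
Σw_i=1.0000  μᵀw=0.1080
σ²=wᵀΣw=λ₁·μ_p+λ₂ = 0.075968·0.108 + 0.004558 = 0.012763 ≈ 0.0128


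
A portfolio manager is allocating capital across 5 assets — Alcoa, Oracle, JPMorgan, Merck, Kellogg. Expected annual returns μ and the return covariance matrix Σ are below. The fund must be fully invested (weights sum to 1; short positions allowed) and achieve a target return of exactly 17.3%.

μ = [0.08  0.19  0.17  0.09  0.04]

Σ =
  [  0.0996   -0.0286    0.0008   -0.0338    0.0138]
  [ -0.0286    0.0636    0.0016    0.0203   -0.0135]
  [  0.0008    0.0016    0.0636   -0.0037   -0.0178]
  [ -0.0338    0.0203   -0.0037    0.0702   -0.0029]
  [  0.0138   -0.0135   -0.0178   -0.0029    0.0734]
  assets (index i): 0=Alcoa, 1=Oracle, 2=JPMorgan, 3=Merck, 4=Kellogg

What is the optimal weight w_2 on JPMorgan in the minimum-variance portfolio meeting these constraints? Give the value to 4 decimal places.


x=Σ⁻¹μ = [2.1188  3.7487  3.0965  1.4493  1.6443]
y=Σ⁻¹𝟙 = [20.0889  22.2394  21.6262  19.4504  19.9504]
a=μᵀx=1.604378  b=𝟙ᵀx=12.057617  c=𝟙ᵀy=103.355367  D=ac−b²=20.434971
λ₁=(c·0.173−b)/D = (103.355367·0.173−12.057617)/20.434971 = 0.284946
λ₂=(a−b·0.173)/D = (1.604378−12.057617·0.173)/20.434971 = -0.023567
w* = 0.284946·x + -0.023567·y:
  w_0 = 0.284946·2.1188 + -0.023567·20.0889 = 0.1303  (Alcoa)
  w_1 = 0.284946·3.7487 + -0.023567·22.2394 = 0.5441  (Oracle)
  w_2 = 0.284946·3.0965 + -0.023567·21.6262 = 0.3727  (JPMorgan)
  w_3 = 0.284946·1.4493 + -0.023567·19.4504 = -0.0454  (Merck)
  w_4 = 0.284946·1.6443 + -0.023567·19.9504 = -0.0016  (Kellogg)
Σw_i=1.0000  μᵀw=0.1730
σ²=wᵀΣw=λ₁·μ_p+λ₂ = 0.284946·0.173 + -0.023567 = 0.025729 ≈ 0.0257

0.3727


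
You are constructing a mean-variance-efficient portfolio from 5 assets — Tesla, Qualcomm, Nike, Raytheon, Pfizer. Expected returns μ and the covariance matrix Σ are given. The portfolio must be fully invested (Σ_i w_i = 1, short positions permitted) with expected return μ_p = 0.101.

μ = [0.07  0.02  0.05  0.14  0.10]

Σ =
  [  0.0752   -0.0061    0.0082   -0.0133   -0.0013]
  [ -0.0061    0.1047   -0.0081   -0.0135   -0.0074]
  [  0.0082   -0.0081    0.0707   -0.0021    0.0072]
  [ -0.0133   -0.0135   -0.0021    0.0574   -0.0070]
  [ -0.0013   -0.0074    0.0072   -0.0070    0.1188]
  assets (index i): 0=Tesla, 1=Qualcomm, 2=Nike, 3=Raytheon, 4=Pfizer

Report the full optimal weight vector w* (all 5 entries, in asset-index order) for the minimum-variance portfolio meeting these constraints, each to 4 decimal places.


g=Σ⁻¹μ = [1.5007  0.8035  0.6106  3.1268  1.0555]
h=Σ⁻¹𝟙 = [18.0759  15.8866  13.6163  27.1100  10.3770]
a=μᵀg=0.694940  b=𝟙ᵀg=7.096962  c=𝟙ᵀh=85.065877  D=ac−b²=8.748782
λ₁=(c·0.101−b)/D = (85.065877·0.101−7.096962)/8.748782 = 0.170846
λ₂=(a−b·0.101)/D = (0.694940−7.096962·0.101)/8.748782 = -0.002498
w* = 0.170846·g + -0.002498·h:
  w_0 = 0.170846·1.5007 + -0.002498·18.0759 = 0.2112  (Tesla)
  w_1 = 0.170846·0.8035 + -0.002498·15.8866 = 0.0976  (Qualcomm)
  w_2 = 0.170846·0.6106 + -0.002498·13.6163 = 0.0703  (Nike)
  w_3 = 0.170846·3.1268 + -0.002498·27.1100 = 0.4665  (Raytheon)
  w_4 = 0.170846·1.0555 + -0.002498·10.3770 = 0.1544  (Pfizer)
Σw_i=1.0000  μᵀw=0.1010
σ²=wᵀΣw=λ₁·μ_p+λ₂ = 0.170846·0.101 + -0.002498 = 0.014758 ≈ 0.0148

0.2112  0.0976  0.0703  0.4665  0.1544
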